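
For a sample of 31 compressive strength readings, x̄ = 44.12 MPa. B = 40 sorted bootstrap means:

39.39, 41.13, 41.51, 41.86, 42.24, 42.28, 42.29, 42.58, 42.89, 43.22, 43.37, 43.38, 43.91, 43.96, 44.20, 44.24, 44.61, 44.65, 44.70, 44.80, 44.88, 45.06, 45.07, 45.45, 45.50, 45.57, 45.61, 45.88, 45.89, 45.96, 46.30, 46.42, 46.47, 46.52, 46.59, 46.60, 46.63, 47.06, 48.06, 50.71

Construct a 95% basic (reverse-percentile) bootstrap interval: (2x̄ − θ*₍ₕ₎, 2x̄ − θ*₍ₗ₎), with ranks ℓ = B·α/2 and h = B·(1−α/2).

(40.18, 48.85)

Percentile endpoints at ranks 1 and 39: θ*₍1₎ = 39.39, θ*₍39₎ = 48.06.
Basic interval reflects these around x̄:
  lower = 2 × 44.12 − 48.06 = 40.18
  upper = 2 × 44.12 − 39.39 = 48.85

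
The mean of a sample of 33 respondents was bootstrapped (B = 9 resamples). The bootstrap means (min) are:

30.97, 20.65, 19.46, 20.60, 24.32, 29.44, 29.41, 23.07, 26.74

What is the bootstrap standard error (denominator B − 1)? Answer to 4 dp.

SE* = 4.3442

Bootstrap SE is the standard deviation of the 9 replicate means.
Mean of replicates: (30.97 + 20.65 + 19.46 + 20.60 + 24.32 + 29.44 + 29.41 + 23.07 + 26.74) / 9 = 224.66000 / 9 = 24.96222
Sum of squared deviations: (+6.00778)² + (−4.31222)² + (−5.50222)² + (−4.36222)² + (−0.64222)² + (+4.47778)² + (+4.44778)² + (−1.89222)² + (+1.77778)² = 150.97876
Variance = 150.97876 / 8 = 18.87234
SE* = √18.87234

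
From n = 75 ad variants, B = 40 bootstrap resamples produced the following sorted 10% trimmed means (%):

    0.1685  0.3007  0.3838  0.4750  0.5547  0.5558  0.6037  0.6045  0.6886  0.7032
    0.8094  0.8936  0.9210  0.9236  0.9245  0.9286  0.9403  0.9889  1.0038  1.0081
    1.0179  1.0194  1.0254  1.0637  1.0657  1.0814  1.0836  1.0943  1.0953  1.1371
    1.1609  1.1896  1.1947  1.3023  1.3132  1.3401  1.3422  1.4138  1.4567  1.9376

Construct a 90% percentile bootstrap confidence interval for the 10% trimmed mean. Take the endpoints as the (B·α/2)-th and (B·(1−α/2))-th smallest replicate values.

(0.3007, 1.4138)

α = 0.10; lower rank = 40 × 0.050 = 2; upper rank = 40 × 0.950 = 38.
The 2nd smallest replicate is 0.3007; the 38th is 1.4138.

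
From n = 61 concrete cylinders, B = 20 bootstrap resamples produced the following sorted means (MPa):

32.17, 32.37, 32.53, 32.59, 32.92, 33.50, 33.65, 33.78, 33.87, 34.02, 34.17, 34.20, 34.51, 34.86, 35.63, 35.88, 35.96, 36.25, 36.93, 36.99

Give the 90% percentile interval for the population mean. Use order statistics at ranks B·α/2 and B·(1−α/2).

α = 0.10; lower rank = 20 × 0.050 = 1; upper rank = 20 × 0.950 = 19.
The 1st smallest replicate is 32.17; the 19th is 36.93.

(32.17, 36.93)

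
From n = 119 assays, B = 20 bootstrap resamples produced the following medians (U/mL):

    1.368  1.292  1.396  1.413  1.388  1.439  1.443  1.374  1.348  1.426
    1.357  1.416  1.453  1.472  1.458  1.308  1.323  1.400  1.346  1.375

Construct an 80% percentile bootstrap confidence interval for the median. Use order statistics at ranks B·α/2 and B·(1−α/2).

Sorted replicates: 1.292, 1.308, 1.323, 1.346, 1.348, 1.357, 1.368, 1.374, 1.375, 1.388, 1.396, 1.400, 1.413, 1.416, 1.426, 1.439, 1.443, 1.453, 1.458, 1.472
α = 0.20; lower rank = 20 × 0.100 = 2; upper rank = 20 × 0.900 = 18.
The 2nd smallest replicate is 1.308; the 18th is 1.453.

(1.308, 1.453)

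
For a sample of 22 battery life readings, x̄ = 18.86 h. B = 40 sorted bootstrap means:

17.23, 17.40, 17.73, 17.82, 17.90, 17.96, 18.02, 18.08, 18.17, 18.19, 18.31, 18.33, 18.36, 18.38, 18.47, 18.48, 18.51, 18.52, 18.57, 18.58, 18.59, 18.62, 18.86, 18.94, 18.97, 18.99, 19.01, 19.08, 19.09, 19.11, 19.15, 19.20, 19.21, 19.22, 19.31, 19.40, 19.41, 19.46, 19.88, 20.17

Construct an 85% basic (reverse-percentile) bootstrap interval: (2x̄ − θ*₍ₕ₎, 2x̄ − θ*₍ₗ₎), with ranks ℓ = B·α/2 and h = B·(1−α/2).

Percentile endpoints at ranks 3 and 37: θ*₍3₎ = 17.73, θ*₍37₎ = 19.41.
Basic interval reflects these around x̄:
  lower = 2 × 18.86 − 19.41 = 18.31
  upper = 2 × 18.86 − 17.73 = 19.99

(18.31, 19.99)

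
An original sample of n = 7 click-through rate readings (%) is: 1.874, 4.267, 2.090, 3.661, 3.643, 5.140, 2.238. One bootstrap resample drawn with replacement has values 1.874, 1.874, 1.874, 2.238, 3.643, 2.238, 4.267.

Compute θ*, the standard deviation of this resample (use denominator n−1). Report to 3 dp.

θ* = 0.975

Mean = 2.5726; sum of squared deviations = 5.7048
s² = 5.7048 / 6 = 0.9508
s = √0.9508 = 0.975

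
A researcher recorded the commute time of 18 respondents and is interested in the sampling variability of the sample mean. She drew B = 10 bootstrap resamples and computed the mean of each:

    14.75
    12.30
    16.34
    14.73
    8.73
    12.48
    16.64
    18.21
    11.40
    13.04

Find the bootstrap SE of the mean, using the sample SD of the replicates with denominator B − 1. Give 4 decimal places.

Bootstrap SE is the standard deviation of the 10 replicate means.
Mean of replicates: (14.75 + 12.30 + 16.34 + 14.73 + 8.73 + 12.48 + 16.64 + 18.21 + 11.40 + 13.04) / 10 = 138.62000 / 10 = 13.86200
Sum of squared deviations: (+0.88800)² + (−1.56200)² + (+2.47800)² + (+0.86800)² + (−5.13200)² + (−1.38200)² + (+2.77800)² + (+4.34800)² + (−2.46200)² + (−0.82200)² = 71.72916
Variance = 71.72916 / 9 = 7.96991
SE* = √7.96991

SE* = 2.8231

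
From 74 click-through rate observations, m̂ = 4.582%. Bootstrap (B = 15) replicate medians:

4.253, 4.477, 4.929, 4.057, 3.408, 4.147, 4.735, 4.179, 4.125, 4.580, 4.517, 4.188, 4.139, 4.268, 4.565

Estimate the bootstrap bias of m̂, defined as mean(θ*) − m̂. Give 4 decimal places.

mean(θ*) = (4.253 + 4.477 + 4.929 + 4.057 + 3.408 + 4.147 + 4.735 + 4.179 + 4.125 + 4.580 + 4.517 + 4.188 + 4.139 + 4.268 + 4.565) / 15 = 4.30447
bias = 4.30447 − 4.582

bias = −0.2775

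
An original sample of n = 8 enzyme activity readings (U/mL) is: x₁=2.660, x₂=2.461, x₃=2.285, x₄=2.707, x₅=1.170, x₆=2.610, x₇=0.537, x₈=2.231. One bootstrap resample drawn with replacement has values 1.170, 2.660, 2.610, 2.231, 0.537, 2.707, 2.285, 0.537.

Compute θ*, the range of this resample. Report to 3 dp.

θ* = 2.170

Range = 2.707 − 0.537 = 2.170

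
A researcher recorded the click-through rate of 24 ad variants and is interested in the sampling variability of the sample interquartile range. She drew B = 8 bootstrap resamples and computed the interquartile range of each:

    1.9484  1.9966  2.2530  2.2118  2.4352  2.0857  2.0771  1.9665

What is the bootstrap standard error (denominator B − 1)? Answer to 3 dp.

Bootstrap SE is the standard deviation of the 8 replicate interquartile ranges.
Mean of replicates: (1.9484 + 1.9966 + 2.2530 + 2.2118 + 2.4352 + 2.0857 + 2.0771 + 1.9665) / 8 = 16.97430 / 8 = 2.12179
Sum of squared deviations: (−0.17339)² + (−0.12519)² + (+0.13121)² + (+0.09001)² + (+0.31341)² + (−0.03609)² + (−0.04469)² + (−0.15529)² = 0.19669
Variance = 0.19669 / 7 = 0.02810
SE* = √0.02810

SE* = 0.168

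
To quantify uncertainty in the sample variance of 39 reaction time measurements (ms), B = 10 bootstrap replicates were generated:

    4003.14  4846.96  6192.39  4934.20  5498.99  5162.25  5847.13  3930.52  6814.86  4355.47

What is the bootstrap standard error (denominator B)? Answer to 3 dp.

Bootstrap SE is the standard deviation of the 10 replicate variances.
Mean of replicates: (4003.14 + 4846.96 + 6192.39 + 4934.20 + 5498.99 + 5162.25 + 5847.13 + 3930.52 + 6814.86 + 4355.47) / 10 = 51585.9100 / 10 = 5158.5910
Sum of squared deviations: (−1155.4510)² + (−311.6310)² + (+1033.7990)² + (−224.3910)² + (+340.3990)² + (+3.6590)² + (+688.5390)² + (−1228.0710)² + (+1656.2690)² + (−803.1210)² = 8037632.1309
Variance = 8037632.1309 / 10 = 803763.2131
SE* = √803763.2131

SE* = 896.528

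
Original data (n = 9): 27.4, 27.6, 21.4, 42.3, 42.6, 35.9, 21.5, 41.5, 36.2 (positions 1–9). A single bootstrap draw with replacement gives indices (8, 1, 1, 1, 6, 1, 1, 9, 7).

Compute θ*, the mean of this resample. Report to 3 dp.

Resample values: 41.5, 27.4, 27.4, 27.4, 35.9, 27.4, 27.4, 36.2, 21.5.
Mean = (41.5 + 27.4 + 27.4 + 27.4 + 35.9 + 27.4 + 27.4 + 36.2 + 21.5) / 9 = 272.10 / 9 = 30.233

θ* = 30.233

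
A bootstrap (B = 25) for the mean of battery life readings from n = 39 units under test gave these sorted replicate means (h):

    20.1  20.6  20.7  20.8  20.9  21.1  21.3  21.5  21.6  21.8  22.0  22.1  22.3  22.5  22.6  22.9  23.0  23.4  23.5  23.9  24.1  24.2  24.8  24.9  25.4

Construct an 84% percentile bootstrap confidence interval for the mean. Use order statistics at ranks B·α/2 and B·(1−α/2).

α = 0.16; lower rank = 25 × 0.080 = 2; upper rank = 25 × 0.920 = 23.
The 2nd smallest replicate is 20.6; the 23rd is 24.8.

(20.6, 24.8)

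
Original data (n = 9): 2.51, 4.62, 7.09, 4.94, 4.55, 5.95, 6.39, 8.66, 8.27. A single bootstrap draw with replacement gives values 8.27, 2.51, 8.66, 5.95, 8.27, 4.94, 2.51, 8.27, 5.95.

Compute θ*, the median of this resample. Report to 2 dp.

θ* = 5.95

Sorted: 2.51, 2.51, 4.94, 5.95, 5.95, 8.27, 8.27, 8.27, 8.66
Median = middle value = 5.95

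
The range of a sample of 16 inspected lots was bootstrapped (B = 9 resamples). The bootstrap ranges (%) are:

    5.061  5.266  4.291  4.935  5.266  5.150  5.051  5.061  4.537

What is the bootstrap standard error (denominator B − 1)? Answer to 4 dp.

Bootstrap SE is the standard deviation of the 9 replicate ranges.
Mean of replicates: (5.061 + 5.266 + 4.291 + 4.935 + 5.266 + 5.150 + 5.051 + 5.061 + 4.537) / 9 = 44.61800 / 9 = 4.95756
Sum of squared deviations: (+0.10344)² + (+0.30844)² + (−0.66656)² + (−0.02256)² + (+0.30844)² + (+0.19244)² + (+0.09344)² + (+0.10344)² + (−0.42056)² = 0.87912
Variance = 0.87912 / 8 = 0.10989
SE* = √0.10989

SE* = 0.3315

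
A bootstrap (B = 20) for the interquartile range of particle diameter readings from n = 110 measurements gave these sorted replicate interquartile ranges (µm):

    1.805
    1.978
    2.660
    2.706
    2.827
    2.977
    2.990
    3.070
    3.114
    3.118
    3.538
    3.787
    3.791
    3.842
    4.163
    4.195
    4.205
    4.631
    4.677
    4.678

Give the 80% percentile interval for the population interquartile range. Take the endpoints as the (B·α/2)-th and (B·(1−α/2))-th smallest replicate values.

α = 0.20; lower rank = 20 × 0.100 = 2; upper rank = 20 × 0.900 = 18.
The 2nd smallest replicate is 1.978; the 18th is 4.631.

(1.978, 4.631)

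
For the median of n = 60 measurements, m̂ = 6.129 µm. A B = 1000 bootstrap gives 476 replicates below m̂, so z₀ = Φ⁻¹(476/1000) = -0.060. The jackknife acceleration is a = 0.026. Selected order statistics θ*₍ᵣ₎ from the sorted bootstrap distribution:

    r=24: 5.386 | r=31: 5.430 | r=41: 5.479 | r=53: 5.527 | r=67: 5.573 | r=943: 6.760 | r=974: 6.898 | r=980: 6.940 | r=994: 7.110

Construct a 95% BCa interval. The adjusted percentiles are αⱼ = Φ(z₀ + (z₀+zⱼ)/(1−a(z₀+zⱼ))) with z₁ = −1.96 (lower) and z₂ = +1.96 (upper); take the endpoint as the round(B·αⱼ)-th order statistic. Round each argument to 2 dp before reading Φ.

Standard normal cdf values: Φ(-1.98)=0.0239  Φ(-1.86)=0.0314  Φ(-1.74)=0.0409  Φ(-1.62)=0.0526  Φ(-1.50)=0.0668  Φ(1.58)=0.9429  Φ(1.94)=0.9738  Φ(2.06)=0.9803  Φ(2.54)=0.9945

(5.386, 6.898)

Lower: z₀ + z₁ = -0.060 + (-1.960) = -2.020; 1 − a(z₀+z₁) = 1 − (0.026)(-2.020) = 1.0525; argument = -0.060 + (-2.020)/1.0525 = -1.9792 → -1.98.
α₁ = Φ(-1.98) = 0.0239; rank = round(1000 × 0.0239) = 24; θ*₍24₎ = 5.386.
Upper: z₀ + z₂ = 1.900; 1 − a(z₀+z₂) = 0.9506; argument = 1.9387 → 1.94; α₂ = 0.9738; rank = 974; θ*₍974₎ = 6.898.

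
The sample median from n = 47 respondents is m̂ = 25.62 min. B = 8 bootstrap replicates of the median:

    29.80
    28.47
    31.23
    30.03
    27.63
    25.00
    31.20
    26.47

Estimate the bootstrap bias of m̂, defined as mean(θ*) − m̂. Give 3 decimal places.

bias = +3.109

mean(θ*) = (29.80 + 28.47 + 31.23 + 30.03 + 27.63 + 25.00 + 31.20 + 26.47) / 8 = 28.7287
bias = 28.7287 − 25.62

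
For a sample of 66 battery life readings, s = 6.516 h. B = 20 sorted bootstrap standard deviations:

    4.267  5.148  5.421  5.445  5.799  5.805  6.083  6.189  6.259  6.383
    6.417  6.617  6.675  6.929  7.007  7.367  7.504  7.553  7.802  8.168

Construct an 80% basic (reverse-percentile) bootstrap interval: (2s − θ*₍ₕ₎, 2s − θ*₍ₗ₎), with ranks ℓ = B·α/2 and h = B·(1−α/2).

(5.479, 7.884)

Percentile endpoints at ranks 2 and 18: θ*₍2₎ = 5.148, θ*₍18₎ = 7.553.
Basic interval reflects these around s:
  lower = 2 × 6.516 − 7.553 = 5.479
  upper = 2 × 6.516 − 5.148 = 7.884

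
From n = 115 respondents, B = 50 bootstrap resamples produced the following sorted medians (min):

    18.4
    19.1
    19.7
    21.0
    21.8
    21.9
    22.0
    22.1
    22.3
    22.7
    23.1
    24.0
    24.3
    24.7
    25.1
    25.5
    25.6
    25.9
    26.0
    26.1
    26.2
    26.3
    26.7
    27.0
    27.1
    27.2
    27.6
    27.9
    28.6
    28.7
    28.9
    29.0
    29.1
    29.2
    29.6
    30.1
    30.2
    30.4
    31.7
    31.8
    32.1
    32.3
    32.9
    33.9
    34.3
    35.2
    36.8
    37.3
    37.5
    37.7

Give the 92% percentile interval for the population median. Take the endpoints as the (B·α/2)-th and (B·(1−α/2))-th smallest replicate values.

α = 0.08; lower rank = 50 × 0.040 = 2; upper rank = 50 × 0.960 = 48.
The 2nd smallest replicate is 19.1; the 48th is 37.3.

(19.1, 37.3)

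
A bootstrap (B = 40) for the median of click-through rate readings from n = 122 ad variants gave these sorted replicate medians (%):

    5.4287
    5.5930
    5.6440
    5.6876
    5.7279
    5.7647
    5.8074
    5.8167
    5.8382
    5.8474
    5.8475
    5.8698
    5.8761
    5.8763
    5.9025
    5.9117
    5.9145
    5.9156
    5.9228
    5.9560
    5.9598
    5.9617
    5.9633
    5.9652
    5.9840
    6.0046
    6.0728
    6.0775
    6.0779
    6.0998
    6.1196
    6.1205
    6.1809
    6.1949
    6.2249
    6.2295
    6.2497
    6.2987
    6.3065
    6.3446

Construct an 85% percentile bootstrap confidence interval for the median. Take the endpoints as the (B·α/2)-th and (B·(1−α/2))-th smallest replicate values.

α = 0.15; lower rank = 40 × 0.075 = 3; upper rank = 40 × 0.925 = 37.
The 3rd smallest replicate is 5.6440; the 37th is 6.2497.

(5.6440, 6.2497)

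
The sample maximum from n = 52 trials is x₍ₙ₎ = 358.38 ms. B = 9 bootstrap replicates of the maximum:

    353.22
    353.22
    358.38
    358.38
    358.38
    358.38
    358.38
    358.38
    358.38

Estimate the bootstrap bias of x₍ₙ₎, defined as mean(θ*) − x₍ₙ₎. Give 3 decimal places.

mean(θ*) = (353.22 + 353.22 + 358.38 + 358.38 + 358.38 + 358.38 + 358.38 + 358.38 + 358.38) / 9 = 357.2333
bias = 357.2333 − 358.38

bias = −1.147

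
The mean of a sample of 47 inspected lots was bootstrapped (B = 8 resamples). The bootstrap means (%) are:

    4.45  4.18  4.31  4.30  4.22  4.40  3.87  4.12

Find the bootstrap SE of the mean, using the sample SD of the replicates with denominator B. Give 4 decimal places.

SE* = 0.1706

Bootstrap SE is the standard deviation of the 8 replicate means.
Mean of replicates: (4.45 + 4.18 + 4.31 + 4.30 + 4.22 + 4.40 + 3.87 + 4.12) / 8 = 33.85000 / 8 = 4.23125
Sum of squared deviations: (+0.21875)² + (−0.05125)² + (+0.07875)² + (+0.06875)² + (−0.01125)² + (+0.16875)² + (−0.36125)² + (−0.11125)² = 0.23289
Variance = 0.23289 / 8 = 0.02911
SE* = √0.02911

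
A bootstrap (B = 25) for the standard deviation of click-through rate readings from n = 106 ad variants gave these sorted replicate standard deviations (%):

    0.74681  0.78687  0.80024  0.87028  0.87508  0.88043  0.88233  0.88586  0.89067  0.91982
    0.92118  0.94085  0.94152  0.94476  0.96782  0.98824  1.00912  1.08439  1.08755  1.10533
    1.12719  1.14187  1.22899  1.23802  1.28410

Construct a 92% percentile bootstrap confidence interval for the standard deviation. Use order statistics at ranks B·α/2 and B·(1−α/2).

α = 0.08; lower rank = 25 × 0.040 = 1; upper rank = 25 × 0.960 = 24.
The 1st smallest replicate is 0.74681; the 24th is 1.23802.

(0.74681, 1.23802)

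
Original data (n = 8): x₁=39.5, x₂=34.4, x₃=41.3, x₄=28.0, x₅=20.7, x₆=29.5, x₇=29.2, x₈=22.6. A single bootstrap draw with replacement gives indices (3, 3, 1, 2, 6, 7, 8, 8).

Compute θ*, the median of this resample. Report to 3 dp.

θ* = 31.950

Resample values: 41.3, 41.3, 39.5, 34.4, 29.5, 29.2, 22.6, 22.6.
Sorted: 22.6, 22.6, 29.2, 29.5, 34.4, 39.5, 41.3, 41.3
Median = average of the two middle values = 31.950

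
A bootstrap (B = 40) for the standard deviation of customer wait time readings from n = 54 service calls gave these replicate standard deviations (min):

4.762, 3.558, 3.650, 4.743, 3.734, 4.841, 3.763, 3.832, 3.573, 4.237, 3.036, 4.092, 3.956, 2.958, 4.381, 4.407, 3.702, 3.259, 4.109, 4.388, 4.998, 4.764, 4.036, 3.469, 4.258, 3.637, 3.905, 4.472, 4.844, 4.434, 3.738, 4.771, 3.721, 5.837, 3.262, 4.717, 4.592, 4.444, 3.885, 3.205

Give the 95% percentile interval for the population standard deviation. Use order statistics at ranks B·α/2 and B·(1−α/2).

(2.958, 4.998)

Sorted replicates: 2.958, 3.036, 3.205, 3.259, 3.262, 3.469, 3.558, 3.573, 3.637, 3.650, 3.702, 3.721, 3.734, 3.738, 3.763, 3.832, 3.885, 3.905, 3.956, 4.036, 4.092, 4.109, 4.237, 4.258, 4.381, 4.388, 4.407, 4.434, 4.444, 4.472, 4.592, 4.717, 4.743, 4.762, 4.764, 4.771, 4.841, 4.844, 4.998, 5.837
α = 0.05; lower rank = 40 × 0.025 = 1; upper rank = 40 × 0.975 = 39.
The 1st smallest replicate is 2.958; the 39th is 4.998.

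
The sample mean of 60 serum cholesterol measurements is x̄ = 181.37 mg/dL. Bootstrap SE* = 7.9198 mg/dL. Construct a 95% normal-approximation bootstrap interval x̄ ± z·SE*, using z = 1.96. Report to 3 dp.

Margin = 1.96 × 7.9198 = 15.5228
Interval: 181.37 ± 15.5228

(165.847, 196.893)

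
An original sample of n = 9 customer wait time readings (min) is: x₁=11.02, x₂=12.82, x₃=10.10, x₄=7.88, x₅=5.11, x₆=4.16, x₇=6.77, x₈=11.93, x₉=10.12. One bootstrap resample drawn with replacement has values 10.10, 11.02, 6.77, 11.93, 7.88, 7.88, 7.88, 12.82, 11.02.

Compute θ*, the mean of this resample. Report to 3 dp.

θ* = 9.700

Mean = (10.10 + 11.02 + 6.77 + 11.93 + 7.88 + 7.88 + 7.88 + 12.82 + 11.02) / 9 = 87.300 / 9 = 9.700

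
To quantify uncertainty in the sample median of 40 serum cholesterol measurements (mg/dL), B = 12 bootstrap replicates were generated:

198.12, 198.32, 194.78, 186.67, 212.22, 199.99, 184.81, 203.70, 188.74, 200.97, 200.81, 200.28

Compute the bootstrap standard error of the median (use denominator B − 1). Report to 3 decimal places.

SE* = 7.720

Bootstrap SE is the standard deviation of the 12 replicate medians.
Mean of replicates: (198.12 + 198.32 + 194.78 + 186.67 + 212.22 + 199.99 + 184.81 + 203.70 + 188.74 + 200.97 + 200.81 + 200.28) / 12 = 2369.4100 / 12 = 197.4508
Sum of squared deviations: (+0.6692)² + (+0.8692)² + (−2.6708)² + (−10.7808)² + (+14.7692)² + (+2.5392)² + (−12.6408)² + (+6.2492)² + (−8.7108)² + (+3.5192)² + (+3.3592)² + (+2.8292)² = 655.5327
Variance = 655.5327 / 11 = 59.5939
SE* = √59.5939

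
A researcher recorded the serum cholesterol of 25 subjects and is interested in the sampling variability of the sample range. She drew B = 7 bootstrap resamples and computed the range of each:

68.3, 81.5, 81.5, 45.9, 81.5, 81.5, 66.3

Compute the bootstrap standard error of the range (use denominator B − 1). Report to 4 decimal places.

SE* = 13.4629

Bootstrap SE is the standard deviation of the 7 replicate ranges.
Mean of replicates: (68.3 + 81.5 + 81.5 + 45.9 + 81.5 + 81.5 + 66.3) / 7 = 506.50000 / 7 = 72.35714
Sum of squared deviations: (−4.05714)² + (+9.14286)² + (+9.14286)² + (−26.45714)² + (+9.14286)² + (+9.14286)² + (−6.05714)² = 1087.49714
Variance = 1087.49714 / 6 = 181.24952
SE* = √181.24952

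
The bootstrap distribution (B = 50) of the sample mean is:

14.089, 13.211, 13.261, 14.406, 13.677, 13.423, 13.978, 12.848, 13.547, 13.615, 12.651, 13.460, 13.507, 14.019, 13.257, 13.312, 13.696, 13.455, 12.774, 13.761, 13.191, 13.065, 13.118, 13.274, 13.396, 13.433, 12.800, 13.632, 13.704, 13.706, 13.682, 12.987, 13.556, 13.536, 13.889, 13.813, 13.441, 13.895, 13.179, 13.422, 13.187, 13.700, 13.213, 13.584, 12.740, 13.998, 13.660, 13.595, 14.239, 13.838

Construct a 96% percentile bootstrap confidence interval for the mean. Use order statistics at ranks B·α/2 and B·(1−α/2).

(12.651, 14.239)

Sorted replicates: 12.651, 12.740, 12.774, 12.800, 12.848, 12.987, 13.065, 13.118, 13.179, 13.187, 13.191, 13.211, 13.213, 13.257, 13.261, 13.274, 13.312, 13.396, 13.422, 13.423, 13.433, 13.441, 13.455, 13.460, 13.507, 13.536, 13.547, 13.556, 13.584, 13.595, 13.615, 13.632, 13.660, 13.677, 13.682, 13.696, 13.700, 13.704, 13.706, 13.761, 13.813, 13.838, 13.889, 13.895, 13.978, 13.998, 14.019, 14.089, 14.239, 14.406
α = 0.04; lower rank = 50 × 0.020 = 1; upper rank = 50 × 0.980 = 49.
The 1st smallest replicate is 12.651; the 49th is 14.239.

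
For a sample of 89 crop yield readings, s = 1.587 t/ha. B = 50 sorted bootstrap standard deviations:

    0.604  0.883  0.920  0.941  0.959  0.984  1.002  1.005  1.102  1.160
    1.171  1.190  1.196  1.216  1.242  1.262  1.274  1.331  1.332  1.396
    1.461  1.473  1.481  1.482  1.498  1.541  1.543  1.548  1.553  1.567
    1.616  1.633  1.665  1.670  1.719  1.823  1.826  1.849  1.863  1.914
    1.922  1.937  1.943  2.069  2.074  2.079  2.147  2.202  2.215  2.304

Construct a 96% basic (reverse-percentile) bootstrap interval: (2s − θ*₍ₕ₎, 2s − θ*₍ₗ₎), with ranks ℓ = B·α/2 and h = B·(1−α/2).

(0.959, 2.570)

Percentile endpoints at ranks 1 and 49: θ*₍1₎ = 0.604, θ*₍49₎ = 2.215.
Basic interval reflects these around s:
  lower = 2 × 1.587 − 2.215 = 0.959
  upper = 2 × 1.587 − 0.604 = 2.570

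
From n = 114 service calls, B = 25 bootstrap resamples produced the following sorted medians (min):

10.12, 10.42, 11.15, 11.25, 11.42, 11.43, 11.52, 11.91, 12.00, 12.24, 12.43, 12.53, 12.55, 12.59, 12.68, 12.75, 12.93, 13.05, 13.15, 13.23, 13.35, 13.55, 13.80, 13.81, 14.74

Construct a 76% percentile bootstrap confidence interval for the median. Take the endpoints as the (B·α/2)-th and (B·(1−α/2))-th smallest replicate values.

α = 0.24; lower rank = 25 × 0.120 = 3; upper rank = 25 × 0.880 = 22.
The 3rd smallest replicate is 11.15; the 22nd is 13.55.

(11.15, 13.55)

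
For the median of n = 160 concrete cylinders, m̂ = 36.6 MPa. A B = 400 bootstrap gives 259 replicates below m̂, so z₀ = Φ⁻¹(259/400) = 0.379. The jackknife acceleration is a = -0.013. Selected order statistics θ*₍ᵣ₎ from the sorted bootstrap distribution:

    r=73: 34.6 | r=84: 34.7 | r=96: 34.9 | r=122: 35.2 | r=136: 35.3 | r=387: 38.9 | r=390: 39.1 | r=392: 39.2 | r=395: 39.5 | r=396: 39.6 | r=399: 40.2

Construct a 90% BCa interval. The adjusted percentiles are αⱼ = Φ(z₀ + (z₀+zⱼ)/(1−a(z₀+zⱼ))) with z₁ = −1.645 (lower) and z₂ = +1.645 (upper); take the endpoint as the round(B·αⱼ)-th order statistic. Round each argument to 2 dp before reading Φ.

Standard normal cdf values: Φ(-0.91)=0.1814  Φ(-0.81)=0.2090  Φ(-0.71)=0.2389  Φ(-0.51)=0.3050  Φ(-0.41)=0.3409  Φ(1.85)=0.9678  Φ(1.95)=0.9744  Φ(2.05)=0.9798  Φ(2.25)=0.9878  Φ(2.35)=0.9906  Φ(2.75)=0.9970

(34.6, 39.6)

Lower: z₀ + z₁ = 0.379 + (-1.645) = -1.266; 1 − a(z₀+z₁) = 1 − (-0.013)(-1.266) = 0.9835; argument = 0.379 + (-1.266)/0.9835 = -0.9082 → -0.91.
α₁ = Φ(-0.91) = 0.1814; rank = round(400 × 0.1814) = 73; θ*₍73₎ = 34.6.
Upper: z₀ + z₂ = 2.024; 1 − a(z₀+z₂) = 1.0263; argument = 2.3511 → 2.35; α₂ = 0.9906; rank = 396; θ*₍396₎ = 39.6.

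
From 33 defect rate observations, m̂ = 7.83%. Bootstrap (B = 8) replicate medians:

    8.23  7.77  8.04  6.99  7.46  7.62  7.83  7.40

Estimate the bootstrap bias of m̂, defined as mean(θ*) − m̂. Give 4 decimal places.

mean(θ*) = (8.23 + 7.77 + 8.04 + 6.99 + 7.46 + 7.62 + 7.83 + 7.40) / 8 = 7.66750
bias = 7.66750 − 7.83

bias = −0.1625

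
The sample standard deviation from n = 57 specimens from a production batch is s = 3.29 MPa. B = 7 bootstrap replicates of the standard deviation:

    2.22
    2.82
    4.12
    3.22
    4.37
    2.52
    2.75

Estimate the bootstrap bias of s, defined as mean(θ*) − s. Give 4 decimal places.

mean(θ*) = (2.22 + 2.82 + 4.12 + 3.22 + 4.37 + 2.52 + 2.75) / 7 = 3.14571
bias = 3.14571 − 3.29

bias = −0.1443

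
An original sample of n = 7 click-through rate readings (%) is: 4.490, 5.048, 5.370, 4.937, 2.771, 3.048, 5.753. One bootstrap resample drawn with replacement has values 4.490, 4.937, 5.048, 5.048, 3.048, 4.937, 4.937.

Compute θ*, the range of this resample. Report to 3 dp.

Range = 5.048 − 3.048 = 2.000

θ* = 2.000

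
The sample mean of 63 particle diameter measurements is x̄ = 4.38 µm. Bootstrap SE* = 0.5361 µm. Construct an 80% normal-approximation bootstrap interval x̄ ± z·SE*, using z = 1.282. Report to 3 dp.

Margin = 1.282 × 0.5361 = 0.6873
Interval: 4.38 ± 0.6873

(3.693, 5.067)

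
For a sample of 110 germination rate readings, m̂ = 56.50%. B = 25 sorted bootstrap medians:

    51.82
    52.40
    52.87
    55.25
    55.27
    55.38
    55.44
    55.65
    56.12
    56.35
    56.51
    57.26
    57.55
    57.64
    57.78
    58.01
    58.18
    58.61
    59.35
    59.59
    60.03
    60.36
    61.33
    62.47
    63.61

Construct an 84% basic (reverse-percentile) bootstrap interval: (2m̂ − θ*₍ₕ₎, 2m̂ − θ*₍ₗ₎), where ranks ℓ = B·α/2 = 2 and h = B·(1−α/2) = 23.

Percentile endpoints at ranks 2 and 23: θ*₍2₎ = 52.40, θ*₍23₎ = 61.33.
Basic interval reflects these around m̂:
  lower = 2 × 56.50 − 61.33 = 51.67
  upper = 2 × 56.50 − 52.40 = 60.60

(51.67, 60.60)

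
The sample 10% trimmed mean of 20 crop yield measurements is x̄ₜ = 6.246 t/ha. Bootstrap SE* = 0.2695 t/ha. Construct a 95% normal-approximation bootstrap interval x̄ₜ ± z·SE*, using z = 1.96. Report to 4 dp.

(5.7178, 6.7742)

Margin = 1.96 × 0.2695 = 0.52822
Interval: 6.246 ± 0.52822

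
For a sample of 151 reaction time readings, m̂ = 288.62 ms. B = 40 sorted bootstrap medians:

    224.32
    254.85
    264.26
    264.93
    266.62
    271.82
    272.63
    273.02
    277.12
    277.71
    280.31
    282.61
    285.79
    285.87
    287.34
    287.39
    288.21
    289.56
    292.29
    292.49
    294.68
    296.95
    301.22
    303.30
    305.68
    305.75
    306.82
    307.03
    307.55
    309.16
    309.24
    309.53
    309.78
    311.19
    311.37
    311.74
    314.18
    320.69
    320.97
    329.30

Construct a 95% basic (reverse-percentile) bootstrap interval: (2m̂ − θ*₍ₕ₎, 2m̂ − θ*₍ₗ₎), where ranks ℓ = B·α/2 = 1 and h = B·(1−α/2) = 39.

Percentile endpoints at ranks 1 and 39: θ*₍1₎ = 224.32, θ*₍39₎ = 320.97.
Basic interval reflects these around m̂:
  lower = 2 × 288.62 − 320.97 = 256.27
  upper = 2 × 288.62 − 224.32 = 352.92

(256.27, 352.92)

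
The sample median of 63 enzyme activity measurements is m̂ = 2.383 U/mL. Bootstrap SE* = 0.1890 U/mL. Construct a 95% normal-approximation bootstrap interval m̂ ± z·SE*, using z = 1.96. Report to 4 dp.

Margin = 1.96 × 0.1890 = 0.37044
Interval: 2.383 ± 0.37044

(2.0126, 2.7534)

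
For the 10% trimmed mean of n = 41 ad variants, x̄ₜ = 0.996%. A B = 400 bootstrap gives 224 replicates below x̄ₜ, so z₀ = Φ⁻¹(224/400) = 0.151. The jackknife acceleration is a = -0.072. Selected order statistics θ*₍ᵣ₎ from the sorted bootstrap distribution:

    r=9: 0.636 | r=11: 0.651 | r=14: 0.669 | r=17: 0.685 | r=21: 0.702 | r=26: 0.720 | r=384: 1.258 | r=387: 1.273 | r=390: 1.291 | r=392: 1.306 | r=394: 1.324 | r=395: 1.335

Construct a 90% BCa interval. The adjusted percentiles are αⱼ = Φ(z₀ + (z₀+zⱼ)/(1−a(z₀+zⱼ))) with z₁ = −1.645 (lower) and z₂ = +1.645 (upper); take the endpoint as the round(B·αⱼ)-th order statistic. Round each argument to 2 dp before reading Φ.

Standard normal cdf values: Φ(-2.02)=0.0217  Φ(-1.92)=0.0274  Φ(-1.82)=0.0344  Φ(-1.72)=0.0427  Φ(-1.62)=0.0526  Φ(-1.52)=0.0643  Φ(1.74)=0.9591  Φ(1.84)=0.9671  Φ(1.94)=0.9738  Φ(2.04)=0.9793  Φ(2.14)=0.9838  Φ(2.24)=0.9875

(0.720, 1.258)

Lower: z₀ + z₁ = 0.151 + (-1.645) = -1.494; 1 − a(z₀+z₁) = 1 − (-0.072)(-1.494) = 0.8924; argument = 0.151 + (-1.494)/0.8924 = -1.5231 → -1.52.
α₁ = Φ(-1.52) = 0.0643; rank = round(400 × 0.0643) = 26; θ*₍26₎ = 0.720.
Upper: z₀ + z₂ = 1.796; 1 − a(z₀+z₂) = 1.1293; argument = 1.7413 → 1.74; α₂ = 0.9591; rank = 384; θ*₍384₎ = 1.258.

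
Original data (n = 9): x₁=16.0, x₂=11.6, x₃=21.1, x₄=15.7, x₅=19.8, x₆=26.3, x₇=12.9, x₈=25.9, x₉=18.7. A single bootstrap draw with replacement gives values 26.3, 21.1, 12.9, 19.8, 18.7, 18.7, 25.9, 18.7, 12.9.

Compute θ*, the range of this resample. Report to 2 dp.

Range = 26.3 − 12.9 = 13.40

θ* = 13.40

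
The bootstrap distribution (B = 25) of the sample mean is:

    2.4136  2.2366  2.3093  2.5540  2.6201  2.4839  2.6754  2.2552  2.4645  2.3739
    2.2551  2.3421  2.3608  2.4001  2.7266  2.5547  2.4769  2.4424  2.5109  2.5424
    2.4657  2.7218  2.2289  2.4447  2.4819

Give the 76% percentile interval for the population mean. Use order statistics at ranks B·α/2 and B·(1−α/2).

Sorted replicates: 2.2289, 2.2366, 2.2551, 2.2552, 2.3093, 2.3421, 2.3608, 2.3739, 2.4001, 2.4136, 2.4424, 2.4447, 2.4645, 2.4657, 2.4769, 2.4819, 2.4839, 2.5109, 2.5424, 2.5540, 2.5547, 2.6201, 2.6754, 2.7218, 2.7266
α = 0.24; lower rank = 25 × 0.120 = 3; upper rank = 25 × 0.880 = 22.
The 3rd smallest replicate is 2.2551; the 22nd is 2.6201.

(2.2551, 2.6201)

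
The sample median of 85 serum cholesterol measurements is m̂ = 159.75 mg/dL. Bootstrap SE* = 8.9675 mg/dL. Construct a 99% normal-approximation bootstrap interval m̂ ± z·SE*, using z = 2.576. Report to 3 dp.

Margin = 2.576 × 8.9675 = 23.1003
Interval: 159.75 ± 23.1003

(136.650, 182.850)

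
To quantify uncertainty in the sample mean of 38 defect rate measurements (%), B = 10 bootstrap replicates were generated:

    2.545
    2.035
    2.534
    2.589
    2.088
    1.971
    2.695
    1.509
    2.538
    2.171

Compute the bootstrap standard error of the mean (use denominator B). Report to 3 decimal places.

Bootstrap SE is the standard deviation of the 10 replicate means.
Mean of replicates: (2.545 + 2.035 + 2.534 + 2.589 + 2.088 + 1.971 + 2.695 + 1.509 + 2.538 + 2.171) / 10 = 22.6750 / 10 = 2.2675
Sum of squared deviations: (+0.2775)² + (−0.2325)² + (+0.2665)² + (+0.3215)² + (−0.1795)² + (−0.2965)² + (+0.4275)² + (−0.7585)² + (+0.2705)² + (−0.0965)² = 1.2661
Variance = 1.2661 / 10 = 0.1266
SE* = √0.1266

SE* = 0.356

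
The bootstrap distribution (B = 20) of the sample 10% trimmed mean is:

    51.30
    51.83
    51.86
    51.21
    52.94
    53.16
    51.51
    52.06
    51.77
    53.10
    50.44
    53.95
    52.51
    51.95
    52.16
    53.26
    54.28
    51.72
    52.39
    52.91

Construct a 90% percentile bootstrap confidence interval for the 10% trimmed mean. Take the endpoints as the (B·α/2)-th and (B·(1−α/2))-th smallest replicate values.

Sorted replicates: 50.44, 51.21, 51.30, 51.51, 51.72, 51.77, 51.83, 51.86, 51.95, 52.06, 52.16, 52.39, 52.51, 52.91, 52.94, 53.10, 53.16, 53.26, 53.95, 54.28
α = 0.10; lower rank = 20 × 0.050 = 1; upper rank = 20 × 0.950 = 19.
The 1st smallest replicate is 50.44; the 19th is 53.95.

(50.44, 53.95)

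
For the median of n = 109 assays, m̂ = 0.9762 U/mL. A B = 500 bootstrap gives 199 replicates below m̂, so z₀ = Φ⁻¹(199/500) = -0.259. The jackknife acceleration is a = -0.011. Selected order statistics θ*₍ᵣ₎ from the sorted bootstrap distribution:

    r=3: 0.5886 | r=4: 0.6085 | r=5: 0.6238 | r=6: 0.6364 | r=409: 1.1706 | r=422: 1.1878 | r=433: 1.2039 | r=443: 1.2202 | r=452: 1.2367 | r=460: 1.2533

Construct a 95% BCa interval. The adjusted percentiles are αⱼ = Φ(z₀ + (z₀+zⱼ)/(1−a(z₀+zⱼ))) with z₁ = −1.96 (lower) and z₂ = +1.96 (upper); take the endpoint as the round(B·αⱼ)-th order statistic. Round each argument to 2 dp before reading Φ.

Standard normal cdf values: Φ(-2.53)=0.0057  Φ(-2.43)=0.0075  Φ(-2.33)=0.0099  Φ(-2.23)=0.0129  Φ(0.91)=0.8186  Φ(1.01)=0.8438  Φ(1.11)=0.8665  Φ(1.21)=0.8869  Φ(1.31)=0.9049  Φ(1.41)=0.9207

(0.5886, 1.2533)

Lower: z₀ + z₁ = -0.259 + (-1.960) = -2.219; 1 − a(z₀+z₁) = 1 − (-0.011)(-2.219) = 0.9756; argument = -0.259 + (-2.219)/0.9756 = -2.5335 → -2.53.
α₁ = Φ(-2.53) = 0.0057; rank = round(500 × 0.0057) = 3; θ*₍3₎ = 0.5886.
Upper: z₀ + z₂ = 1.701; 1 − a(z₀+z₂) = 1.0187; argument = 1.4108 → 1.41; α₂ = 0.9207; rank = 460; θ*₍460₎ = 1.2533.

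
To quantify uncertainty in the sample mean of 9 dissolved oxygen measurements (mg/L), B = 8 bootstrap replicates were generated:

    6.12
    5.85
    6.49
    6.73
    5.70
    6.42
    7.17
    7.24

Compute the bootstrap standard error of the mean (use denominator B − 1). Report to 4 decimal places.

Bootstrap SE is the standard deviation of the 8 replicate means.
Mean of replicates: (6.12 + 5.85 + 6.49 + 6.73 + 5.70 + 6.42 + 7.17 + 7.24) / 8 = 51.72000 / 8 = 6.46500
Sum of squared deviations: (−0.34500)² + (−0.61500)² + (+0.02500)² + (+0.26500)² + (−0.76500)² + (−0.04500)² + (+0.70500)² + (+0.77500)² = 2.25300
Variance = 2.25300 / 7 = 0.32186
SE* = √0.32186

SE* = 0.5673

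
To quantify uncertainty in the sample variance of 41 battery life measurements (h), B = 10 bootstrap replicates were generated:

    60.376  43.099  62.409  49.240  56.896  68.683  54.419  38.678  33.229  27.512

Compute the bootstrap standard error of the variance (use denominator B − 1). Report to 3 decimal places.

Bootstrap SE is the standard deviation of the 10 replicate variances.
Mean of replicates: (60.376 + 43.099 + 62.409 + 49.240 + 56.896 + 68.683 + 54.419 + 38.678 + 33.229 + 27.512) / 10 = 494.5410 / 10 = 49.4541
Sum of squared deviations: (+10.9219)² + (−6.3551)² + (+12.9549)² + (−0.2141)² + (+7.4419)² + (+19.2289)² + (+4.9649)² + (−10.7761)² + (−16.2251)² + (−21.9421)² = 1638.1671
Variance = 1638.1671 / 9 = 182.0186
SE* = √182.0186

SE* = 13.491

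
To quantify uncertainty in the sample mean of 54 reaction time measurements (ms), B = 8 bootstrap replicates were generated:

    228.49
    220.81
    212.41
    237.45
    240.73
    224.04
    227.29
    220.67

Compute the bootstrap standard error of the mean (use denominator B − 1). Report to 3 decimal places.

SE* = 9.242

Bootstrap SE is the standard deviation of the 8 replicate means.
Mean of replicates: (228.49 + 220.81 + 212.41 + 237.45 + 240.73 + 224.04 + 227.29 + 220.67) / 8 = 1811.8900 / 8 = 226.4862
Sum of squared deviations: (+2.0038)² + (−5.6762)² + (−14.0762)² + (+10.9638)² + (+14.2438)² + (−2.4462)² + (+0.8038)² + (−5.8162)² = 597.9228
Variance = 597.9228 / 7 = 85.4175
SE* = √85.4175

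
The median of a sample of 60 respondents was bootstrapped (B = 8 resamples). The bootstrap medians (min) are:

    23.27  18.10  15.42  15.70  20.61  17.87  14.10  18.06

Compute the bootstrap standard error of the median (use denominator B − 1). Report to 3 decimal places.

Bootstrap SE is the standard deviation of the 8 replicate medians.
Mean of replicates: (23.27 + 18.10 + 15.42 + 15.70 + 20.61 + 17.87 + 14.10 + 18.06) / 8 = 143.1300 / 8 = 17.8912
Sum of squared deviations: (+5.3788)² + (+0.2088)² + (−2.4712)² + (−2.1913)² + (+2.7188)² + (−0.0212)² + (−3.7912)² + (+0.1687)² = 61.6773
Variance = 61.6773 / 7 = 8.8110
SE* = √8.8110

SE* = 2.968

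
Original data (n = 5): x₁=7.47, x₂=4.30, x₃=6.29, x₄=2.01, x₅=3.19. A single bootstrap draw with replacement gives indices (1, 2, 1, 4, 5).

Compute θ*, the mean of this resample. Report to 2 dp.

Resample values: 7.47, 4.30, 7.47, 2.01, 3.19.
Mean = (7.47 + 4.30 + 7.47 + 2.01 + 3.19) / 5 = 24.440 / 5 = 4.89

θ* = 4.89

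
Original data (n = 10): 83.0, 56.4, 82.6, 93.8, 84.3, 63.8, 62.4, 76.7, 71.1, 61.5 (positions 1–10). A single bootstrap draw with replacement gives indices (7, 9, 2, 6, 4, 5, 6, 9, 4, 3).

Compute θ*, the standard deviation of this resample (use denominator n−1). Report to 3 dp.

Resample values: 62.4, 71.1, 56.4, 63.8, 93.8, 84.3, 63.8, 71.1, 93.8, 82.6.
Mean = 74.3100; sum of squared deviations = 1632.3890
s² = 1632.3890 / 9 = 181.3766
s = √181.3766 = 13.468

θ* = 13.468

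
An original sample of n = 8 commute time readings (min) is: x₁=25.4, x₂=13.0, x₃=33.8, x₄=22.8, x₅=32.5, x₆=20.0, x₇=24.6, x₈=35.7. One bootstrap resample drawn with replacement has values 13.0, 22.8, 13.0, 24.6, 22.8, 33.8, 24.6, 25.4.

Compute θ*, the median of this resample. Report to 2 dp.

Sorted: 13.0, 13.0, 22.8, 22.8, 24.6, 24.6, 25.4, 33.8
Median = average of the two middle values = 23.70

θ* = 23.70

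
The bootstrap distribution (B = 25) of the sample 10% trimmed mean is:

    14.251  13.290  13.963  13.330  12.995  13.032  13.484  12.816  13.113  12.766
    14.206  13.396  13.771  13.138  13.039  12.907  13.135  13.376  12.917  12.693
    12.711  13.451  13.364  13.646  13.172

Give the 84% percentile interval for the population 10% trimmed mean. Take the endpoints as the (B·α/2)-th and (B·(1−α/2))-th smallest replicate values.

Sorted replicates: 12.693, 12.711, 12.766, 12.816, 12.907, 12.917, 12.995, 13.032, 13.039, 13.113, 13.135, 13.138, 13.172, 13.290, 13.330, 13.364, 13.376, 13.396, 13.451, 13.484, 13.646, 13.771, 13.963, 14.206, 14.251
α = 0.16; lower rank = 25 × 0.080 = 2; upper rank = 25 × 0.920 = 23.
The 2nd smallest replicate is 12.711; the 23rd is 13.963.

(12.711, 13.963)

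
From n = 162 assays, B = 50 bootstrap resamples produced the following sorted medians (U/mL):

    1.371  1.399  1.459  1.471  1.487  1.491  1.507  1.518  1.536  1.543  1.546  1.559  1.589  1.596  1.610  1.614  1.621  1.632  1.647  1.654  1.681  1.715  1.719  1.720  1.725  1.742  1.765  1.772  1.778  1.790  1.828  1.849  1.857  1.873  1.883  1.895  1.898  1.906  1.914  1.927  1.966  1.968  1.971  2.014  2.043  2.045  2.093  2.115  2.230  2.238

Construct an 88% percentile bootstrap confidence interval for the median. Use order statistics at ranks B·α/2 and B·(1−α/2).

α = 0.12; lower rank = 50 × 0.060 = 3; upper rank = 50 × 0.940 = 47.
The 3rd smallest replicate is 1.459; the 47th is 2.093.

(1.459, 2.093)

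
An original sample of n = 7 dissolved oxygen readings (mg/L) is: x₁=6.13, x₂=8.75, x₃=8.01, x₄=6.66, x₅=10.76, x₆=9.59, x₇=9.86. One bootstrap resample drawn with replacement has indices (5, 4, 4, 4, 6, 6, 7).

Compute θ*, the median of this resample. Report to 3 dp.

Resample values: 10.76, 6.66, 6.66, 6.66, 9.59, 9.59, 9.86.
Sorted: 6.66, 6.66, 6.66, 9.59, 9.59, 9.86, 10.76
Median = middle value = 9.590

θ* = 9.590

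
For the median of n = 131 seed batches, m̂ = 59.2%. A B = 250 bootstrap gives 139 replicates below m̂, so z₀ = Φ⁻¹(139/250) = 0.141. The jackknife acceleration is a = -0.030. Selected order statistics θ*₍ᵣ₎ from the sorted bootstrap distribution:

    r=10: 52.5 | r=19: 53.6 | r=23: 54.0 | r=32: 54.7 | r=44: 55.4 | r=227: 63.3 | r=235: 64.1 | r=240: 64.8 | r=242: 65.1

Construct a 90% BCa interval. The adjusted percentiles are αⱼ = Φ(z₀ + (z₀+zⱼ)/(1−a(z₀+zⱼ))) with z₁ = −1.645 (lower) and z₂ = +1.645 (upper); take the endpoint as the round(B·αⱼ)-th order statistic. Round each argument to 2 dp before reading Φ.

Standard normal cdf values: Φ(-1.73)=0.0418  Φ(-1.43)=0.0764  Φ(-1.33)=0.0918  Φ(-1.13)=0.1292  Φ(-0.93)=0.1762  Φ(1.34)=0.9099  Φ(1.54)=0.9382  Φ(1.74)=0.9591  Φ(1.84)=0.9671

(53.6, 65.1)

Lower: z₀ + z₁ = 0.141 + (-1.645) = -1.504; 1 − a(z₀+z₁) = 1 − (-0.030)(-1.504) = 0.9549; argument = 0.141 + (-1.504)/0.9549 = -1.4341 → -1.43.
α₁ = Φ(-1.43) = 0.0764; rank = round(250 × 0.0764) = 19; θ*₍19₎ = 53.6.
Upper: z₀ + z₂ = 1.786; 1 − a(z₀+z₂) = 1.0536; argument = 1.8362 → 1.84; α₂ = 0.9671; rank = 242; θ*₍242₎ = 65.1.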